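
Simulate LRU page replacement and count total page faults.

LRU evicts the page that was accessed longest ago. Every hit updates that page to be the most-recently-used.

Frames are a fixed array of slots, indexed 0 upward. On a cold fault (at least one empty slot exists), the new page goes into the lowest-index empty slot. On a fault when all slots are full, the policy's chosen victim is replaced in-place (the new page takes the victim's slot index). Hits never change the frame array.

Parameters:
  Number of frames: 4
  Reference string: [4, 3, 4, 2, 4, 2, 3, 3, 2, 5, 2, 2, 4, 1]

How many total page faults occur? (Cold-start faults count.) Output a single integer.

Step 0: ref 4 → FAULT, frames=[4,-,-,-]
Step 1: ref 3 → FAULT, frames=[4,3,-,-]
Step 2: ref 4 → HIT, frames=[4,3,-,-]
Step 3: ref 2 → FAULT, frames=[4,3,2,-]
Step 4: ref 4 → HIT, frames=[4,3,2,-]
Step 5: ref 2 → HIT, frames=[4,3,2,-]
Step 6: ref 3 → HIT, frames=[4,3,2,-]
Step 7: ref 3 → HIT, frames=[4,3,2,-]
Step 8: ref 2 → HIT, frames=[4,3,2,-]
Step 9: ref 5 → FAULT, frames=[4,3,2,5]
Step 10: ref 2 → HIT, frames=[4,3,2,5]
Step 11: ref 2 → HIT, frames=[4,3,2,5]
Step 12: ref 4 → HIT, frames=[4,3,2,5]
Step 13: ref 1 → FAULT (evict 3), frames=[4,1,2,5]
Total faults: 5

Answer: 5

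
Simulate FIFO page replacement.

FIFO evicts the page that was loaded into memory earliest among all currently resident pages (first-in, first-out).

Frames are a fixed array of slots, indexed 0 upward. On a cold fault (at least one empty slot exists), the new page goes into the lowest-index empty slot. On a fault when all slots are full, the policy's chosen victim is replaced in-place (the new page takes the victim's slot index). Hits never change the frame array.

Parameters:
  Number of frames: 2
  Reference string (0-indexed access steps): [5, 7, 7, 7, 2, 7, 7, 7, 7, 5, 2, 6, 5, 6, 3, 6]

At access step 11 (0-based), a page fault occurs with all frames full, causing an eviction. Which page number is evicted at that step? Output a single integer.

Answer: 2

Derivation:
Step 0: ref 5 -> FAULT, frames=[5,-]
Step 1: ref 7 -> FAULT, frames=[5,7]
Step 2: ref 7 -> HIT, frames=[5,7]
Step 3: ref 7 -> HIT, frames=[5,7]
Step 4: ref 2 -> FAULT, evict 5, frames=[2,7]
Step 5: ref 7 -> HIT, frames=[2,7]
Step 6: ref 7 -> HIT, frames=[2,7]
Step 7: ref 7 -> HIT, frames=[2,7]
Step 8: ref 7 -> HIT, frames=[2,7]
Step 9: ref 5 -> FAULT, evict 7, frames=[2,5]
Step 10: ref 2 -> HIT, frames=[2,5]
Step 11: ref 6 -> FAULT, evict 2, frames=[6,5]
At step 11: evicted page 2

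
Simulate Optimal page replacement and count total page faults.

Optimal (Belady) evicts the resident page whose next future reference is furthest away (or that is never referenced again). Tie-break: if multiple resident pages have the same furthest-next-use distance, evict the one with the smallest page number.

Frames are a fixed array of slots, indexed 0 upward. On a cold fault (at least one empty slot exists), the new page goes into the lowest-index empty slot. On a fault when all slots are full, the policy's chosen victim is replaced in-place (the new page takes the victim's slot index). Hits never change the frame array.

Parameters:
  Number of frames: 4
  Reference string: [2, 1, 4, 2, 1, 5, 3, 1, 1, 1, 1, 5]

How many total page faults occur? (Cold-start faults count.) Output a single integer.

Step 0: ref 2 → FAULT, frames=[2,-,-,-]
Step 1: ref 1 → FAULT, frames=[2,1,-,-]
Step 2: ref 4 → FAULT, frames=[2,1,4,-]
Step 3: ref 2 → HIT, frames=[2,1,4,-]
Step 4: ref 1 → HIT, frames=[2,1,4,-]
Step 5: ref 5 → FAULT, frames=[2,1,4,5]
Step 6: ref 3 → FAULT (evict 2), frames=[3,1,4,5]
Step 7: ref 1 → HIT, frames=[3,1,4,5]
Step 8: ref 1 → HIT, frames=[3,1,4,5]
Step 9: ref 1 → HIT, frames=[3,1,4,5]
Step 10: ref 1 → HIT, frames=[3,1,4,5]
Step 11: ref 5 → HIT, frames=[3,1,4,5]
Total faults: 5

Answer: 5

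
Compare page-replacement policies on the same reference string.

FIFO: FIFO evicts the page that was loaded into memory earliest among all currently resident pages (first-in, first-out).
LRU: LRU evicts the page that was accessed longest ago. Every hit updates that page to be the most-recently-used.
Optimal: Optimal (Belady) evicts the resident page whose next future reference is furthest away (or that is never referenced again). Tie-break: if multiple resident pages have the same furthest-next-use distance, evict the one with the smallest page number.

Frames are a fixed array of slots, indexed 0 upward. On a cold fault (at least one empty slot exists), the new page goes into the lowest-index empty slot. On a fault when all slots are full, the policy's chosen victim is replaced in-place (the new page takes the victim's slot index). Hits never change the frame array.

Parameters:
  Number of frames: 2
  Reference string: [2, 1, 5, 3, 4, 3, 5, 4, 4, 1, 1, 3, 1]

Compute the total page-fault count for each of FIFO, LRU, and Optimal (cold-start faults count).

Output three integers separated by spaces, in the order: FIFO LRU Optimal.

--- FIFO ---
  step 0: ref 2 -> FAULT, frames=[2,-] (faults so far: 1)
  step 1: ref 1 -> FAULT, frames=[2,1] (faults so far: 2)
  step 2: ref 5 -> FAULT, evict 2, frames=[5,1] (faults so far: 3)
  step 3: ref 3 -> FAULT, evict 1, frames=[5,3] (faults so far: 4)
  step 4: ref 4 -> FAULT, evict 5, frames=[4,3] (faults so far: 5)
  step 5: ref 3 -> HIT, frames=[4,3] (faults so far: 5)
  step 6: ref 5 -> FAULT, evict 3, frames=[4,5] (faults so far: 6)
  step 7: ref 4 -> HIT, frames=[4,5] (faults so far: 6)
  step 8: ref 4 -> HIT, frames=[4,5] (faults so far: 6)
  step 9: ref 1 -> FAULT, evict 4, frames=[1,5] (faults so far: 7)
  step 10: ref 1 -> HIT, frames=[1,5] (faults so far: 7)
  step 11: ref 3 -> FAULT, evict 5, frames=[1,3] (faults so far: 8)
  step 12: ref 1 -> HIT, frames=[1,3] (faults so far: 8)
  FIFO total faults: 8
--- LRU ---
  step 0: ref 2 -> FAULT, frames=[2,-] (faults so far: 1)
  step 1: ref 1 -> FAULT, frames=[2,1] (faults so far: 2)
  step 2: ref 5 -> FAULT, evict 2, frames=[5,1] (faults so far: 3)
  step 3: ref 3 -> FAULT, evict 1, frames=[5,3] (faults so far: 4)
  step 4: ref 4 -> FAULT, evict 5, frames=[4,3] (faults so far: 5)
  step 5: ref 3 -> HIT, frames=[4,3] (faults so far: 5)
  step 6: ref 5 -> FAULT, evict 4, frames=[5,3] (faults so far: 6)
  step 7: ref 4 -> FAULT, evict 3, frames=[5,4] (faults so far: 7)
  step 8: ref 4 -> HIT, frames=[5,4] (faults so far: 7)
  step 9: ref 1 -> FAULT, evict 5, frames=[1,4] (faults so far: 8)
  step 10: ref 1 -> HIT, frames=[1,4] (faults so far: 8)
  step 11: ref 3 -> FAULT, evict 4, frames=[1,3] (faults so far: 9)
  step 12: ref 1 -> HIT, frames=[1,3] (faults so far: 9)
  LRU total faults: 9
--- Optimal ---
  step 0: ref 2 -> FAULT, frames=[2,-] (faults so far: 1)
  step 1: ref 1 -> FAULT, frames=[2,1] (faults so far: 2)
  step 2: ref 5 -> FAULT, evict 2, frames=[5,1] (faults so far: 3)
  step 3: ref 3 -> FAULT, evict 1, frames=[5,3] (faults so far: 4)
  step 4: ref 4 -> FAULT, evict 5, frames=[4,3] (faults so far: 5)
  step 5: ref 3 -> HIT, frames=[4,3] (faults so far: 5)
  step 6: ref 5 -> FAULT, evict 3, frames=[4,5] (faults so far: 6)
  step 7: ref 4 -> HIT, frames=[4,5] (faults so far: 6)
  step 8: ref 4 -> HIT, frames=[4,5] (faults so far: 6)
  step 9: ref 1 -> FAULT, evict 4, frames=[1,5] (faults so far: 7)
  step 10: ref 1 -> HIT, frames=[1,5] (faults so far: 7)
  step 11: ref 3 -> FAULT, evict 5, frames=[1,3] (faults so far: 8)
  step 12: ref 1 -> HIT, frames=[1,3] (faults so far: 8)
  Optimal total faults: 8

Answer: 8 9 8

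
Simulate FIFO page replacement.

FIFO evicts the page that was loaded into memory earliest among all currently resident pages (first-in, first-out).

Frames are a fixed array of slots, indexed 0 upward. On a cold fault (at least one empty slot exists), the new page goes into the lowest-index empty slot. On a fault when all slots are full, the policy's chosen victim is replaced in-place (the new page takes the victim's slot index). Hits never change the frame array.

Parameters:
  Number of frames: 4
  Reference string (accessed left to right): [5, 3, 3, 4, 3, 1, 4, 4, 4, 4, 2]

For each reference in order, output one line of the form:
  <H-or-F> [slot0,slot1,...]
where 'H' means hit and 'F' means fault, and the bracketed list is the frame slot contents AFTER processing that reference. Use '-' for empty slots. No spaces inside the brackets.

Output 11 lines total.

F [5,-,-,-]
F [5,3,-,-]
H [5,3,-,-]
F [5,3,4,-]
H [5,3,4,-]
F [5,3,4,1]
H [5,3,4,1]
H [5,3,4,1]
H [5,3,4,1]
H [5,3,4,1]
F [2,3,4,1]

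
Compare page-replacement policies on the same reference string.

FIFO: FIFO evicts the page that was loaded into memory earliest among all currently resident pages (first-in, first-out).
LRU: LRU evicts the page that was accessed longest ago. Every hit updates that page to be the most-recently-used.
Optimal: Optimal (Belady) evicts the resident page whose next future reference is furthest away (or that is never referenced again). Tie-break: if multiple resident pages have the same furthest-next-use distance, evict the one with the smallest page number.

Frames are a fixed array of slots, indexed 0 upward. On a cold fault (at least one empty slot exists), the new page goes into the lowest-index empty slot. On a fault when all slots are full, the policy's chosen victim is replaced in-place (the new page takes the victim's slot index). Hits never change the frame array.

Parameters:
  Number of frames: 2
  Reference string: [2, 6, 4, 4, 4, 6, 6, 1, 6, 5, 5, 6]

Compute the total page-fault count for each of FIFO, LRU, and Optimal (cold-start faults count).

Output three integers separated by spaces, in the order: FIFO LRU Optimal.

--- FIFO ---
  step 0: ref 2 -> FAULT, frames=[2,-] (faults so far: 1)
  step 1: ref 6 -> FAULT, frames=[2,6] (faults so far: 2)
  step 2: ref 4 -> FAULT, evict 2, frames=[4,6] (faults so far: 3)
  step 3: ref 4 -> HIT, frames=[4,6] (faults so far: 3)
  step 4: ref 4 -> HIT, frames=[4,6] (faults so far: 3)
  step 5: ref 6 -> HIT, frames=[4,6] (faults so far: 3)
  step 6: ref 6 -> HIT, frames=[4,6] (faults so far: 3)
  step 7: ref 1 -> FAULT, evict 6, frames=[4,1] (faults so far: 4)
  step 8: ref 6 -> FAULT, evict 4, frames=[6,1] (faults so far: 5)
  step 9: ref 5 -> FAULT, evict 1, frames=[6,5] (faults so far: 6)
  step 10: ref 5 -> HIT, frames=[6,5] (faults so far: 6)
  step 11: ref 6 -> HIT, frames=[6,5] (faults so far: 6)
  FIFO total faults: 6
--- LRU ---
  step 0: ref 2 -> FAULT, frames=[2,-] (faults so far: 1)
  step 1: ref 6 -> FAULT, frames=[2,6] (faults so far: 2)
  step 2: ref 4 -> FAULT, evict 2, frames=[4,6] (faults so far: 3)
  step 3: ref 4 -> HIT, frames=[4,6] (faults so far: 3)
  step 4: ref 4 -> HIT, frames=[4,6] (faults so far: 3)
  step 5: ref 6 -> HIT, frames=[4,6] (faults so far: 3)
  step 6: ref 6 -> HIT, frames=[4,6] (faults so far: 3)
  step 7: ref 1 -> FAULT, evict 4, frames=[1,6] (faults so far: 4)
  step 8: ref 6 -> HIT, frames=[1,6] (faults so far: 4)
  step 9: ref 5 -> FAULT, evict 1, frames=[5,6] (faults so far: 5)
  step 10: ref 5 -> HIT, frames=[5,6] (faults so far: 5)
  step 11: ref 6 -> HIT, frames=[5,6] (faults so far: 5)
  LRU total faults: 5
--- Optimal ---
  step 0: ref 2 -> FAULT, frames=[2,-] (faults so far: 1)
  step 1: ref 6 -> FAULT, frames=[2,6] (faults so far: 2)
  step 2: ref 4 -> FAULT, evict 2, frames=[4,6] (faults so far: 3)
  step 3: ref 4 -> HIT, frames=[4,6] (faults so far: 3)
  step 4: ref 4 -> HIT, frames=[4,6] (faults so far: 3)
  step 5: ref 6 -> HIT, frames=[4,6] (faults so far: 3)
  step 6: ref 6 -> HIT, frames=[4,6] (faults so far: 3)
  step 7: ref 1 -> FAULT, evict 4, frames=[1,6] (faults so far: 4)
  step 8: ref 6 -> HIT, frames=[1,6] (faults so far: 4)
  step 9: ref 5 -> FAULT, evict 1, frames=[5,6] (faults so far: 5)
  step 10: ref 5 -> HIT, frames=[5,6] (faults so far: 5)
  step 11: ref 6 -> HIT, frames=[5,6] (faults so far: 5)
  Optimal total faults: 5

Answer: 6 5 5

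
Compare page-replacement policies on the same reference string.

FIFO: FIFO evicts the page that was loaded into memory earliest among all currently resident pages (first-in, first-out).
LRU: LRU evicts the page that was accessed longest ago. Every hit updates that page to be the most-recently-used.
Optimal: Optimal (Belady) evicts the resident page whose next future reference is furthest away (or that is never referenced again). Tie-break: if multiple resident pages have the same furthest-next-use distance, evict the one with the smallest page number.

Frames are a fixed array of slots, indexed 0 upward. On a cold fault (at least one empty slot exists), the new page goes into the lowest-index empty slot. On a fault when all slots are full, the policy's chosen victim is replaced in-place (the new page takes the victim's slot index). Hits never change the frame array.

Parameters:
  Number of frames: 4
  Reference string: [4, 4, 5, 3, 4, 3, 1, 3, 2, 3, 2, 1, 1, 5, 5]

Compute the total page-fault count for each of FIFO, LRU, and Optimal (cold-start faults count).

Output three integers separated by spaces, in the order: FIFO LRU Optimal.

Answer: 5 6 5

Derivation:
--- FIFO ---
  step 0: ref 4 -> FAULT, frames=[4,-,-,-] (faults so far: 1)
  step 1: ref 4 -> HIT, frames=[4,-,-,-] (faults so far: 1)
  step 2: ref 5 -> FAULT, frames=[4,5,-,-] (faults so far: 2)
  step 3: ref 3 -> FAULT, frames=[4,5,3,-] (faults so far: 3)
  step 4: ref 4 -> HIT, frames=[4,5,3,-] (faults so far: 3)
  step 5: ref 3 -> HIT, frames=[4,5,3,-] (faults so far: 3)
  step 6: ref 1 -> FAULT, frames=[4,5,3,1] (faults so far: 4)
  step 7: ref 3 -> HIT, frames=[4,5,3,1] (faults so far: 4)
  step 8: ref 2 -> FAULT, evict 4, frames=[2,5,3,1] (faults so far: 5)
  step 9: ref 3 -> HIT, frames=[2,5,3,1] (faults so far: 5)
  step 10: ref 2 -> HIT, frames=[2,5,3,1] (faults so far: 5)
  step 11: ref 1 -> HIT, frames=[2,5,3,1] (faults so far: 5)
  step 12: ref 1 -> HIT, frames=[2,5,3,1] (faults so far: 5)
  step 13: ref 5 -> HIT, frames=[2,5,3,1] (faults so far: 5)
  step 14: ref 5 -> HIT, frames=[2,5,3,1] (faults so far: 5)
  FIFO total faults: 5
--- LRU ---
  step 0: ref 4 -> FAULT, frames=[4,-,-,-] (faults so far: 1)
  step 1: ref 4 -> HIT, frames=[4,-,-,-] (faults so far: 1)
  step 2: ref 5 -> FAULT, frames=[4,5,-,-] (faults so far: 2)
  step 3: ref 3 -> FAULT, frames=[4,5,3,-] (faults so far: 3)
  step 4: ref 4 -> HIT, frames=[4,5,3,-] (faults so far: 3)
  step 5: ref 3 -> HIT, frames=[4,5,3,-] (faults so far: 3)
  step 6: ref 1 -> FAULT, frames=[4,5,3,1] (faults so far: 4)
  step 7: ref 3 -> HIT, frames=[4,5,3,1] (faults so far: 4)
  step 8: ref 2 -> FAULT, evict 5, frames=[4,2,3,1] (faults so far: 5)
  step 9: ref 3 -> HIT, frames=[4,2,3,1] (faults so far: 5)
  step 10: ref 2 -> HIT, frames=[4,2,3,1] (faults so far: 5)
  step 11: ref 1 -> HIT, frames=[4,2,3,1] (faults so far: 5)
  step 12: ref 1 -> HIT, frames=[4,2,3,1] (faults so far: 5)
  step 13: ref 5 -> FAULT, evict 4, frames=[5,2,3,1] (faults so far: 6)
  step 14: ref 5 -> HIT, frames=[5,2,3,1] (faults so far: 6)
  LRU total faults: 6
--- Optimal ---
  step 0: ref 4 -> FAULT, frames=[4,-,-,-] (faults so far: 1)
  step 1: ref 4 -> HIT, frames=[4,-,-,-] (faults so far: 1)
  step 2: ref 5 -> FAULT, frames=[4,5,-,-] (faults so far: 2)
  step 3: ref 3 -> FAULT, frames=[4,5,3,-] (faults so far: 3)
  step 4: ref 4 -> HIT, frames=[4,5,3,-] (faults so far: 3)
  step 5: ref 3 -> HIT, frames=[4,5,3,-] (faults so far: 3)
  step 6: ref 1 -> FAULT, frames=[4,5,3,1] (faults so far: 4)
  step 7: ref 3 -> HIT, frames=[4,5,3,1] (faults so far: 4)
  step 8: ref 2 -> FAULT, evict 4, frames=[2,5,3,1] (faults so far: 5)
  step 9: ref 3 -> HIT, frames=[2,5,3,1] (faults so far: 5)
  step 10: ref 2 -> HIT, frames=[2,5,3,1] (faults so far: 5)
  step 11: ref 1 -> HIT, frames=[2,5,3,1] (faults so far: 5)
  step 12: ref 1 -> HIT, frames=[2,5,3,1] (faults so far: 5)
  step 13: ref 5 -> HIT, frames=[2,5,3,1] (faults so far: 5)
  step 14: ref 5 -> HIT, frames=[2,5,3,1] (faults so far: 5)
  Optimal total faults: 5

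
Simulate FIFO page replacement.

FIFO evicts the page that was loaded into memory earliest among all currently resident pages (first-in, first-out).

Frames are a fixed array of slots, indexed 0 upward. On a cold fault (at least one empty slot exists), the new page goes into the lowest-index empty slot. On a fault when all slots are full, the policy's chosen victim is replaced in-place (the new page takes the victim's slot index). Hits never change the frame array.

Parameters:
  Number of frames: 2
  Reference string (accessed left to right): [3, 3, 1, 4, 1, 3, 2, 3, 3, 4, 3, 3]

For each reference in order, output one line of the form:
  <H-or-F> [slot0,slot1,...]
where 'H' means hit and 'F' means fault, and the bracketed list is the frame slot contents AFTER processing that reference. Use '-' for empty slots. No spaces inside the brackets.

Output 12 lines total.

F [3,-]
H [3,-]
F [3,1]
F [4,1]
H [4,1]
F [4,3]
F [2,3]
H [2,3]
H [2,3]
F [2,4]
F [3,4]
H [3,4]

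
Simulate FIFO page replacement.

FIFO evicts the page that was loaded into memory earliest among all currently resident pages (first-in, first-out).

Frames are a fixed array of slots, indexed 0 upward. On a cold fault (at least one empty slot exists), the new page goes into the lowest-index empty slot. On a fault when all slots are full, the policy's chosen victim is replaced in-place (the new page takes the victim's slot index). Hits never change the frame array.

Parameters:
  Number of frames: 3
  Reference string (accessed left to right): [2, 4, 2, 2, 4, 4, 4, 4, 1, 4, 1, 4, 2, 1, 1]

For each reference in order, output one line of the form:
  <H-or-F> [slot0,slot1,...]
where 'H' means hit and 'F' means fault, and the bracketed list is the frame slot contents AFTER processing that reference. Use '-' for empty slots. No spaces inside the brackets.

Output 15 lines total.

F [2,-,-]
F [2,4,-]
H [2,4,-]
H [2,4,-]
H [2,4,-]
H [2,4,-]
H [2,4,-]
H [2,4,-]
F [2,4,1]
H [2,4,1]
H [2,4,1]
H [2,4,1]
H [2,4,1]
H [2,4,1]
H [2,4,1]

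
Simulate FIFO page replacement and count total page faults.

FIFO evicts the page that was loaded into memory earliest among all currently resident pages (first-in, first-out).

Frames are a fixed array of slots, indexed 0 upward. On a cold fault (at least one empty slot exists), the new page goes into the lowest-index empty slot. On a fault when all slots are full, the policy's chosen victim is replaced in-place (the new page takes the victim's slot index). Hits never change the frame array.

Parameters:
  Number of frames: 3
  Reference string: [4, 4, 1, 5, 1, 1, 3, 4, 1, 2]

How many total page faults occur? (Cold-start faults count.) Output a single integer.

Step 0: ref 4 → FAULT, frames=[4,-,-]
Step 1: ref 4 → HIT, frames=[4,-,-]
Step 2: ref 1 → FAULT, frames=[4,1,-]
Step 3: ref 5 → FAULT, frames=[4,1,5]
Step 4: ref 1 → HIT, frames=[4,1,5]
Step 5: ref 1 → HIT, frames=[4,1,5]
Step 6: ref 3 → FAULT (evict 4), frames=[3,1,5]
Step 7: ref 4 → FAULT (evict 1), frames=[3,4,5]
Step 8: ref 1 → FAULT (evict 5), frames=[3,4,1]
Step 9: ref 2 → FAULT (evict 3), frames=[2,4,1]
Total faults: 7

Answer: 7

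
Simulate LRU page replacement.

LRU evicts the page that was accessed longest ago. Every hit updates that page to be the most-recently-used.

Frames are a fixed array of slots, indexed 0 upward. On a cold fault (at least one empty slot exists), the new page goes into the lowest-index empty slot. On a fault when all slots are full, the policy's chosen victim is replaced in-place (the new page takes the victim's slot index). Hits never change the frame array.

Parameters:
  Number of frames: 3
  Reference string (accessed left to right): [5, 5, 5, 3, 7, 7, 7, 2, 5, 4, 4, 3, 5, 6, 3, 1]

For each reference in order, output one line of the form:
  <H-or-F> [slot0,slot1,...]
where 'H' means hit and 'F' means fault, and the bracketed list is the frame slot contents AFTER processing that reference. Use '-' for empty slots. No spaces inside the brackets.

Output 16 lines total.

F [5,-,-]
H [5,-,-]
H [5,-,-]
F [5,3,-]
F [5,3,7]
H [5,3,7]
H [5,3,7]
F [2,3,7]
F [2,5,7]
F [2,5,4]
H [2,5,4]
F [3,5,4]
H [3,5,4]
F [3,5,6]
H [3,5,6]
F [3,1,6]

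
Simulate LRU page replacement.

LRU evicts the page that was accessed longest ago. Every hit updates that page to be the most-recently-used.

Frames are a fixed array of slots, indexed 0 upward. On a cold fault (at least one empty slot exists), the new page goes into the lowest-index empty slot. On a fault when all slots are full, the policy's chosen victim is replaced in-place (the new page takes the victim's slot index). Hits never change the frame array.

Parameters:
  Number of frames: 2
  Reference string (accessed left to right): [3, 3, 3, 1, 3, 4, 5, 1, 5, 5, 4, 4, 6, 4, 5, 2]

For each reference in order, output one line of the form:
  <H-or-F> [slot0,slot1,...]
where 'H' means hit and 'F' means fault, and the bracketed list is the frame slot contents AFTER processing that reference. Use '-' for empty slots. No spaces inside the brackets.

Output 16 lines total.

F [3,-]
H [3,-]
H [3,-]
F [3,1]
H [3,1]
F [3,4]
F [5,4]
F [5,1]
H [5,1]
H [5,1]
F [5,4]
H [5,4]
F [6,4]
H [6,4]
F [5,4]
F [5,2]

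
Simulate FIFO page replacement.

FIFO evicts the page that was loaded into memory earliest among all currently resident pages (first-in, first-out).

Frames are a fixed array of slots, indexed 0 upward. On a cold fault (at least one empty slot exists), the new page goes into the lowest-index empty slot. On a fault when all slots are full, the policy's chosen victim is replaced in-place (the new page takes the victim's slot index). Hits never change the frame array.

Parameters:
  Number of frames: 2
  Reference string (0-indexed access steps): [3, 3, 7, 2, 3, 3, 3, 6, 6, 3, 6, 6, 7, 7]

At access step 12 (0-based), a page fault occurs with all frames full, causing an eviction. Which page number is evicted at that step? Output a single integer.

Answer: 3

Derivation:
Step 0: ref 3 -> FAULT, frames=[3,-]
Step 1: ref 3 -> HIT, frames=[3,-]
Step 2: ref 7 -> FAULT, frames=[3,7]
Step 3: ref 2 -> FAULT, evict 3, frames=[2,7]
Step 4: ref 3 -> FAULT, evict 7, frames=[2,3]
Step 5: ref 3 -> HIT, frames=[2,3]
Step 6: ref 3 -> HIT, frames=[2,3]
Step 7: ref 6 -> FAULT, evict 2, frames=[6,3]
Step 8: ref 6 -> HIT, frames=[6,3]
Step 9: ref 3 -> HIT, frames=[6,3]
Step 10: ref 6 -> HIT, frames=[6,3]
Step 11: ref 6 -> HIT, frames=[6,3]
Step 12: ref 7 -> FAULT, evict 3, frames=[6,7]
At step 12: evicted page 3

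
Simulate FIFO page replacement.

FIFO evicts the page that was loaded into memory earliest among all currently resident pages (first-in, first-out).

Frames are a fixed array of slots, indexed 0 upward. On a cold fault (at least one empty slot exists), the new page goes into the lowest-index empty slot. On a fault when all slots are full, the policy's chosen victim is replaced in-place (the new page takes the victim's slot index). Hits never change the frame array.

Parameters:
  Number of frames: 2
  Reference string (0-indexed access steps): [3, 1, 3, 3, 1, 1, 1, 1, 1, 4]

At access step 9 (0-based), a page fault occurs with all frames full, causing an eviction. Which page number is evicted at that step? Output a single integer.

Answer: 3

Derivation:
Step 0: ref 3 -> FAULT, frames=[3,-]
Step 1: ref 1 -> FAULT, frames=[3,1]
Step 2: ref 3 -> HIT, frames=[3,1]
Step 3: ref 3 -> HIT, frames=[3,1]
Step 4: ref 1 -> HIT, frames=[3,1]
Step 5: ref 1 -> HIT, frames=[3,1]
Step 6: ref 1 -> HIT, frames=[3,1]
Step 7: ref 1 -> HIT, frames=[3,1]
Step 8: ref 1 -> HIT, frames=[3,1]
Step 9: ref 4 -> FAULT, evict 3, frames=[4,1]
At step 9: evicted page 3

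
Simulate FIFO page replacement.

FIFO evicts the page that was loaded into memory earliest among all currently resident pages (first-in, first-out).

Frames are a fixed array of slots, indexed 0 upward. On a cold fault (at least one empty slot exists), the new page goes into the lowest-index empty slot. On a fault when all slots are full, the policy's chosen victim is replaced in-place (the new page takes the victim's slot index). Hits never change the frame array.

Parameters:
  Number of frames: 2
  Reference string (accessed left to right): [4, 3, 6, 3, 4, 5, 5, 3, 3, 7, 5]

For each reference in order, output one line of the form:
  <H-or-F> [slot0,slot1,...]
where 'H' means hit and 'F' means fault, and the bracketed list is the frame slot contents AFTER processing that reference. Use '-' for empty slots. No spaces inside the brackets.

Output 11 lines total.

F [4,-]
F [4,3]
F [6,3]
H [6,3]
F [6,4]
F [5,4]
H [5,4]
F [5,3]
H [5,3]
F [7,3]
F [7,5]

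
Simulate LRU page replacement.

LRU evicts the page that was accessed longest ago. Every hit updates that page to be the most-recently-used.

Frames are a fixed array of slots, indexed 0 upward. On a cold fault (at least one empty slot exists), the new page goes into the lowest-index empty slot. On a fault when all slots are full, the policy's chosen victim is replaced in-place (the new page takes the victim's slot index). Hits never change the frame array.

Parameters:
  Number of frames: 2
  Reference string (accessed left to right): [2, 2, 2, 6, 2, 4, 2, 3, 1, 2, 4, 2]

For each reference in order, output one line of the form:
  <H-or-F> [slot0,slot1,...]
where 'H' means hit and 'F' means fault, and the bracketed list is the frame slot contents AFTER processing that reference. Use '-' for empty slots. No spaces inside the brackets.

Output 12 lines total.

F [2,-]
H [2,-]
H [2,-]
F [2,6]
H [2,6]
F [2,4]
H [2,4]
F [2,3]
F [1,3]
F [1,2]
F [4,2]
H [4,2]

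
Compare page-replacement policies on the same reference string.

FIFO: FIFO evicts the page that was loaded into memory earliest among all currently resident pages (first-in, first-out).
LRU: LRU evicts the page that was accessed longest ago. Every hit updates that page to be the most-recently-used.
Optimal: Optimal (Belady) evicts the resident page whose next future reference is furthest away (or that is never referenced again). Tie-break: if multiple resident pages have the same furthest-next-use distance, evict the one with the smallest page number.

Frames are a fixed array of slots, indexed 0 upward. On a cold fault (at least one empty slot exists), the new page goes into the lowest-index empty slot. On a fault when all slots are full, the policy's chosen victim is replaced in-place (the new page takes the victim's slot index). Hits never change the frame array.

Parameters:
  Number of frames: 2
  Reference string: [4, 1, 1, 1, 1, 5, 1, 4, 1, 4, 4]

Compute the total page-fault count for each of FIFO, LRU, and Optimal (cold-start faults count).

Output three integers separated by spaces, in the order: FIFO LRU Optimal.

Answer: 5 4 4

Derivation:
--- FIFO ---
  step 0: ref 4 -> FAULT, frames=[4,-] (faults so far: 1)
  step 1: ref 1 -> FAULT, frames=[4,1] (faults so far: 2)
  step 2: ref 1 -> HIT, frames=[4,1] (faults so far: 2)
  step 3: ref 1 -> HIT, frames=[4,1] (faults so far: 2)
  step 4: ref 1 -> HIT, frames=[4,1] (faults so far: 2)
  step 5: ref 5 -> FAULT, evict 4, frames=[5,1] (faults so far: 3)
  step 6: ref 1 -> HIT, frames=[5,1] (faults so far: 3)
  step 7: ref 4 -> FAULT, evict 1, frames=[5,4] (faults so far: 4)
  step 8: ref 1 -> FAULT, evict 5, frames=[1,4] (faults so far: 5)
  step 9: ref 4 -> HIT, frames=[1,4] (faults so far: 5)
  step 10: ref 4 -> HIT, frames=[1,4] (faults so far: 5)
  FIFO total faults: 5
--- LRU ---
  step 0: ref 4 -> FAULT, frames=[4,-] (faults so far: 1)
  step 1: ref 1 -> FAULT, frames=[4,1] (faults so far: 2)
  step 2: ref 1 -> HIT, frames=[4,1] (faults so far: 2)
  step 3: ref 1 -> HIT, frames=[4,1] (faults so far: 2)
  step 4: ref 1 -> HIT, frames=[4,1] (faults so far: 2)
  step 5: ref 5 -> FAULT, evict 4, frames=[5,1] (faults so far: 3)
  step 6: ref 1 -> HIT, frames=[5,1] (faults so far: 3)
  step 7: ref 4 -> FAULT, evict 5, frames=[4,1] (faults so far: 4)
  step 8: ref 1 -> HIT, frames=[4,1] (faults so far: 4)
  step 9: ref 4 -> HIT, frames=[4,1] (faults so far: 4)
  step 10: ref 4 -> HIT, frames=[4,1] (faults so far: 4)
  LRU total faults: 4
--- Optimal ---
  step 0: ref 4 -> FAULT, frames=[4,-] (faults so far: 1)
  step 1: ref 1 -> FAULT, frames=[4,1] (faults so far: 2)
  step 2: ref 1 -> HIT, frames=[4,1] (faults so far: 2)
  step 3: ref 1 -> HIT, frames=[4,1] (faults so far: 2)
  step 4: ref 1 -> HIT, frames=[4,1] (faults so far: 2)
  step 5: ref 5 -> FAULT, evict 4, frames=[5,1] (faults so far: 3)
  step 6: ref 1 -> HIT, frames=[5,1] (faults so far: 3)
  step 7: ref 4 -> FAULT, evict 5, frames=[4,1] (faults so far: 4)
  step 8: ref 1 -> HIT, frames=[4,1] (faults so far: 4)
  step 9: ref 4 -> HIT, frames=[4,1] (faults so far: 4)
  step 10: ref 4 -> HIT, frames=[4,1] (faults so far: 4)
  Optimal total faults: 4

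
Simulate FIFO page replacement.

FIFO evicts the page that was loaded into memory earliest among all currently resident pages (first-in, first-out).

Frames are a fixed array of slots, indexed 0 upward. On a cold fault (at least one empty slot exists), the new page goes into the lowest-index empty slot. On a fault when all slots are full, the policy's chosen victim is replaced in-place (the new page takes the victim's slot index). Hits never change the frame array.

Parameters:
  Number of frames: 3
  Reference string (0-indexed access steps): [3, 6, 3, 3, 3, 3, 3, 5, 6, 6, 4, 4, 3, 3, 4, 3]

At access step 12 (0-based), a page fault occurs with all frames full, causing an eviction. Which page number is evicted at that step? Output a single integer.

Step 0: ref 3 -> FAULT, frames=[3,-,-]
Step 1: ref 6 -> FAULT, frames=[3,6,-]
Step 2: ref 3 -> HIT, frames=[3,6,-]
Step 3: ref 3 -> HIT, frames=[3,6,-]
Step 4: ref 3 -> HIT, frames=[3,6,-]
Step 5: ref 3 -> HIT, frames=[3,6,-]
Step 6: ref 3 -> HIT, frames=[3,6,-]
Step 7: ref 5 -> FAULT, frames=[3,6,5]
Step 8: ref 6 -> HIT, frames=[3,6,5]
Step 9: ref 6 -> HIT, frames=[3,6,5]
Step 10: ref 4 -> FAULT, evict 3, frames=[4,6,5]
Step 11: ref 4 -> HIT, frames=[4,6,5]
Step 12: ref 3 -> FAULT, evict 6, frames=[4,3,5]
At step 12: evicted page 6

Answer: 6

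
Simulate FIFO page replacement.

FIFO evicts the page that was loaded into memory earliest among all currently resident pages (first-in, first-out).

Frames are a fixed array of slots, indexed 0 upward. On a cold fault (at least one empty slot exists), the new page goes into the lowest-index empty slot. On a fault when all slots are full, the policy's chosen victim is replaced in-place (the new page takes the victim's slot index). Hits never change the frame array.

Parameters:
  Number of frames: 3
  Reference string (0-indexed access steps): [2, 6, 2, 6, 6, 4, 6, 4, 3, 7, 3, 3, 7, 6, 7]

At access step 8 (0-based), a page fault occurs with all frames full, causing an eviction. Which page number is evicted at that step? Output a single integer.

Step 0: ref 2 -> FAULT, frames=[2,-,-]
Step 1: ref 6 -> FAULT, frames=[2,6,-]
Step 2: ref 2 -> HIT, frames=[2,6,-]
Step 3: ref 6 -> HIT, frames=[2,6,-]
Step 4: ref 6 -> HIT, frames=[2,6,-]
Step 5: ref 4 -> FAULT, frames=[2,6,4]
Step 6: ref 6 -> HIT, frames=[2,6,4]
Step 7: ref 4 -> HIT, frames=[2,6,4]
Step 8: ref 3 -> FAULT, evict 2, frames=[3,6,4]
At step 8: evicted page 2

Answer: 2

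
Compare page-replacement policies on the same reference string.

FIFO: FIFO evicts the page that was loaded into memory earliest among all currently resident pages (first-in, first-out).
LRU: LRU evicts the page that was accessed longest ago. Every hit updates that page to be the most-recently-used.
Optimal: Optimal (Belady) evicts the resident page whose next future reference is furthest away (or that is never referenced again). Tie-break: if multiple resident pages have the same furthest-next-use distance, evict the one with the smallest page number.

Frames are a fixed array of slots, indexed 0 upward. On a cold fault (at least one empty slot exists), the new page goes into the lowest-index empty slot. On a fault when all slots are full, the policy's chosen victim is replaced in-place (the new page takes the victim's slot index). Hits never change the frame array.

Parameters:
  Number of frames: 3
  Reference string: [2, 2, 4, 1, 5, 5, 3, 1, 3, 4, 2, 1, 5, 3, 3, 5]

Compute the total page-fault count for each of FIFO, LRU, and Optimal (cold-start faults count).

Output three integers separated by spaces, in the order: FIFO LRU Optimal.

--- FIFO ---
  step 0: ref 2 -> FAULT, frames=[2,-,-] (faults so far: 1)
  step 1: ref 2 -> HIT, frames=[2,-,-] (faults so far: 1)
  step 2: ref 4 -> FAULT, frames=[2,4,-] (faults so far: 2)
  step 3: ref 1 -> FAULT, frames=[2,4,1] (faults so far: 3)
  step 4: ref 5 -> FAULT, evict 2, frames=[5,4,1] (faults so far: 4)
  step 5: ref 5 -> HIT, frames=[5,4,1] (faults so far: 4)
  step 6: ref 3 -> FAULT, evict 4, frames=[5,3,1] (faults so far: 5)
  step 7: ref 1 -> HIT, frames=[5,3,1] (faults so far: 5)
  step 8: ref 3 -> HIT, frames=[5,3,1] (faults so far: 5)
  step 9: ref 4 -> FAULT, evict 1, frames=[5,3,4] (faults so far: 6)
  step 10: ref 2 -> FAULT, evict 5, frames=[2,3,4] (faults so far: 7)
  step 11: ref 1 -> FAULT, evict 3, frames=[2,1,4] (faults so far: 8)
  step 12: ref 5 -> FAULT, evict 4, frames=[2,1,5] (faults so far: 9)
  step 13: ref 3 -> FAULT, evict 2, frames=[3,1,5] (faults so far: 10)
  step 14: ref 3 -> HIT, frames=[3,1,5] (faults so far: 10)
  step 15: ref 5 -> HIT, frames=[3,1,5] (faults so far: 10)
  FIFO total faults: 10
--- LRU ---
  step 0: ref 2 -> FAULT, frames=[2,-,-] (faults so far: 1)
  step 1: ref 2 -> HIT, frames=[2,-,-] (faults so far: 1)
  step 2: ref 4 -> FAULT, frames=[2,4,-] (faults so far: 2)
  step 3: ref 1 -> FAULT, frames=[2,4,1] (faults so far: 3)
  step 4: ref 5 -> FAULT, evict 2, frames=[5,4,1] (faults so far: 4)
  step 5: ref 5 -> HIT, frames=[5,4,1] (faults so far: 4)
  step 6: ref 3 -> FAULT, evict 4, frames=[5,3,1] (faults so far: 5)
  step 7: ref 1 -> HIT, frames=[5,3,1] (faults so far: 5)
  step 8: ref 3 -> HIT, frames=[5,3,1] (faults so far: 5)
  step 9: ref 4 -> FAULT, evict 5, frames=[4,3,1] (faults so far: 6)
  step 10: ref 2 -> FAULT, evict 1, frames=[4,3,2] (faults so far: 7)
  step 11: ref 1 -> FAULT, evict 3, frames=[4,1,2] (faults so far: 8)
  step 12: ref 5 -> FAULT, evict 4, frames=[5,1,2] (faults so far: 9)
  step 13: ref 3 -> FAULT, evict 2, frames=[5,1,3] (faults so far: 10)
  step 14: ref 3 -> HIT, frames=[5,1,3] (faults so far: 10)
  step 15: ref 5 -> HIT, frames=[5,1,3] (faults so far: 10)
  LRU total faults: 10
--- Optimal ---
  step 0: ref 2 -> FAULT, frames=[2,-,-] (faults so far: 1)
  step 1: ref 2 -> HIT, frames=[2,-,-] (faults so far: 1)
  step 2: ref 4 -> FAULT, frames=[2,4,-] (faults so far: 2)
  step 3: ref 1 -> FAULT, frames=[2,4,1] (faults so far: 3)
  step 4: ref 5 -> FAULT, evict 2, frames=[5,4,1] (faults so far: 4)
  step 5: ref 5 -> HIT, frames=[5,4,1] (faults so far: 4)
  step 6: ref 3 -> FAULT, evict 5, frames=[3,4,1] (faults so far: 5)
  step 7: ref 1 -> HIT, frames=[3,4,1] (faults so far: 5)
  step 8: ref 3 -> HIT, frames=[3,4,1] (faults so far: 5)
  step 9: ref 4 -> HIT, frames=[3,4,1] (faults so far: 5)
  step 10: ref 2 -> FAULT, evict 4, frames=[3,2,1] (faults so far: 6)
  step 11: ref 1 -> HIT, frames=[3,2,1] (faults so far: 6)
  step 12: ref 5 -> FAULT, evict 1, frames=[3,2,5] (faults so far: 7)
  step 13: ref 3 -> HIT, frames=[3,2,5] (faults so far: 7)
  step 14: ref 3 -> HIT, frames=[3,2,5] (faults so far: 7)
  step 15: ref 5 -> HIT, frames=[3,2,5] (faults so far: 7)
  Optimal total faults: 7

Answer: 10 10 7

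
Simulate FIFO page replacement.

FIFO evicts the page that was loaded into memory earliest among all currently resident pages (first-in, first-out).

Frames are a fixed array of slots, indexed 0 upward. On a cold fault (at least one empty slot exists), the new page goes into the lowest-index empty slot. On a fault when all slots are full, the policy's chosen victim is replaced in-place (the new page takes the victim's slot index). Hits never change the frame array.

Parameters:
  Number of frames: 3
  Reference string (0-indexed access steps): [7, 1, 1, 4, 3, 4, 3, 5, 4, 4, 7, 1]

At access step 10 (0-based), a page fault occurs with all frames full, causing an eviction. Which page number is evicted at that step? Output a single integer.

Answer: 4

Derivation:
Step 0: ref 7 -> FAULT, frames=[7,-,-]
Step 1: ref 1 -> FAULT, frames=[7,1,-]
Step 2: ref 1 -> HIT, frames=[7,1,-]
Step 3: ref 4 -> FAULT, frames=[7,1,4]
Step 4: ref 3 -> FAULT, evict 7, frames=[3,1,4]
Step 5: ref 4 -> HIT, frames=[3,1,4]
Step 6: ref 3 -> HIT, frames=[3,1,4]
Step 7: ref 5 -> FAULT, evict 1, frames=[3,5,4]
Step 8: ref 4 -> HIT, frames=[3,5,4]
Step 9: ref 4 -> HIT, frames=[3,5,4]
Step 10: ref 7 -> FAULT, evict 4, frames=[3,5,7]
At step 10: evicted page 4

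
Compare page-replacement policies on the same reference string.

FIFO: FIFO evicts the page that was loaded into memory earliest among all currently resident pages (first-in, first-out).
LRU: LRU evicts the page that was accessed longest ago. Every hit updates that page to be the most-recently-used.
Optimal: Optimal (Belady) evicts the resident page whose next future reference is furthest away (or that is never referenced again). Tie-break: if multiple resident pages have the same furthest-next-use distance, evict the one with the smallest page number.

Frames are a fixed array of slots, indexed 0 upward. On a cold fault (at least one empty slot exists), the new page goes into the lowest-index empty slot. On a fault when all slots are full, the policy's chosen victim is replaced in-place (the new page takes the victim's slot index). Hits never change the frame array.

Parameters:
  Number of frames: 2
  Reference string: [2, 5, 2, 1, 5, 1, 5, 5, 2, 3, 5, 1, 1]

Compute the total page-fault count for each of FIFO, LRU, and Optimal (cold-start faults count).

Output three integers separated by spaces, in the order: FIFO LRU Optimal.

--- FIFO ---
  step 0: ref 2 -> FAULT, frames=[2,-] (faults so far: 1)
  step 1: ref 5 -> FAULT, frames=[2,5] (faults so far: 2)
  step 2: ref 2 -> HIT, frames=[2,5] (faults so far: 2)
  step 3: ref 1 -> FAULT, evict 2, frames=[1,5] (faults so far: 3)
  step 4: ref 5 -> HIT, frames=[1,5] (faults so far: 3)
  step 5: ref 1 -> HIT, frames=[1,5] (faults so far: 3)
  step 6: ref 5 -> HIT, frames=[1,5] (faults so far: 3)
  step 7: ref 5 -> HIT, frames=[1,5] (faults so far: 3)
  step 8: ref 2 -> FAULT, evict 5, frames=[1,2] (faults so far: 4)
  step 9: ref 3 -> FAULT, evict 1, frames=[3,2] (faults so far: 5)
  step 10: ref 5 -> FAULT, evict 2, frames=[3,5] (faults so far: 6)
  step 11: ref 1 -> FAULT, evict 3, frames=[1,5] (faults so far: 7)
  step 12: ref 1 -> HIT, frames=[1,5] (faults so far: 7)
  FIFO total faults: 7
--- LRU ---
  step 0: ref 2 -> FAULT, frames=[2,-] (faults so far: 1)
  step 1: ref 5 -> FAULT, frames=[2,5] (faults so far: 2)
  step 2: ref 2 -> HIT, frames=[2,5] (faults so far: 2)
  step 3: ref 1 -> FAULT, evict 5, frames=[2,1] (faults so far: 3)
  step 4: ref 5 -> FAULT, evict 2, frames=[5,1] (faults so far: 4)
  step 5: ref 1 -> HIT, frames=[5,1] (faults so far: 4)
  step 6: ref 5 -> HIT, frames=[5,1] (faults so far: 4)
  step 7: ref 5 -> HIT, frames=[5,1] (faults so far: 4)
  step 8: ref 2 -> FAULT, evict 1, frames=[5,2] (faults so far: 5)
  step 9: ref 3 -> FAULT, evict 5, frames=[3,2] (faults so far: 6)
  step 10: ref 5 -> FAULT, evict 2, frames=[3,5] (faults so far: 7)
  step 11: ref 1 -> FAULT, evict 3, frames=[1,5] (faults so far: 8)
  step 12: ref 1 -> HIT, frames=[1,5] (faults so far: 8)
  LRU total faults: 8
--- Optimal ---
  step 0: ref 2 -> FAULT, frames=[2,-] (faults so far: 1)
  step 1: ref 5 -> FAULT, frames=[2,5] (faults so far: 2)
  step 2: ref 2 -> HIT, frames=[2,5] (faults so far: 2)
  step 3: ref 1 -> FAULT, evict 2, frames=[1,5] (faults so far: 3)
  step 4: ref 5 -> HIT, frames=[1,5] (faults so far: 3)
  step 5: ref 1 -> HIT, frames=[1,5] (faults so far: 3)
  step 6: ref 5 -> HIT, frames=[1,5] (faults so far: 3)
  step 7: ref 5 -> HIT, frames=[1,5] (faults so far: 3)
  step 8: ref 2 -> FAULT, evict 1, frames=[2,5] (faults so far: 4)
  step 9: ref 3 -> FAULT, evict 2, frames=[3,5] (faults so far: 5)
  step 10: ref 5 -> HIT, frames=[3,5] (faults so far: 5)
  step 11: ref 1 -> FAULT, evict 3, frames=[1,5] (faults so far: 6)
  step 12: ref 1 -> HIT, frames=[1,5] (faults so far: 6)
  Optimal total faults: 6

Answer: 7 8 6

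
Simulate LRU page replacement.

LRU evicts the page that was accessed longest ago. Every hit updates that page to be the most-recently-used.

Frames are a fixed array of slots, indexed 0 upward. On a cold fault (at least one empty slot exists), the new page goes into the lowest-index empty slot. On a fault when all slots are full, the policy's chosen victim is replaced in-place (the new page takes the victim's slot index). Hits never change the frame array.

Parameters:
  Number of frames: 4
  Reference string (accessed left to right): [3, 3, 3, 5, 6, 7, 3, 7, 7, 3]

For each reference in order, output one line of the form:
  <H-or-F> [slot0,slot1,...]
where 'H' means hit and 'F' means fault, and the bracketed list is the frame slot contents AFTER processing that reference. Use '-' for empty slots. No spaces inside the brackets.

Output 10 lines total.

F [3,-,-,-]
H [3,-,-,-]
H [3,-,-,-]
F [3,5,-,-]
F [3,5,6,-]
F [3,5,6,7]
H [3,5,6,7]
H [3,5,6,7]
H [3,5,6,7]
H [3,5,6,7]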